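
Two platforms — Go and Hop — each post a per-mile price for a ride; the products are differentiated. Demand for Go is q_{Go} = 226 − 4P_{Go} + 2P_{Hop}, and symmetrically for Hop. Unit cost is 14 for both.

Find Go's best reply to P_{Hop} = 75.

Go's profit: π = (P_{Go} − 14)(226 − 4P_{Go} + 2P_{Hop}).
∂π/∂P_{Go} = 282 − 8P_{Go} + 2P_{Hop} = 0 ⇒ P_{Go} = 35.25 + 0.25P_{Hop}.
At P_{Hop} = 75: P_{Go} = 35.25 + 0.25·75 = 54.

54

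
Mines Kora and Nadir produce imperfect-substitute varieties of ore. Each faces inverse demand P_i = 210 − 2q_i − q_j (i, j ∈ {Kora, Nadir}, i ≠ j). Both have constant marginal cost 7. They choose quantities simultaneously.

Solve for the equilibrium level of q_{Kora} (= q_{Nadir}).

Mine Kora's profit: π = q_{Kora}(210 − 2q_{Kora} − q_{Nadir}) − 7q_{Kora}.
∂π/∂q_{Kora} = 203 − 4q_{Kora} − q_{Nadir} = 0 ⇒ q_{Kora} = 50.75 − 0.25q_{Nadir}.
The game is symmetric, so in equilibrium q_{Nadir} = q_{Kora}: the reaction function gives 1.25q_{Kora} = 50.75, hence q_{Kora} = 40.6.

40.6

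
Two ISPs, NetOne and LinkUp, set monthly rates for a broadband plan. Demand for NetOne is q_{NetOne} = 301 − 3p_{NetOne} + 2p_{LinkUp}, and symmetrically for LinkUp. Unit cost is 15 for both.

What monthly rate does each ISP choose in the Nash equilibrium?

86.5

NetOne's profit: π = (p_{NetOne} − 15)(301 − 3p_{NetOne} + 2p_{LinkUp}).
∂π/∂p_{NetOne} = 346 − 6p_{NetOne} + 2p_{LinkUp} = 0 ⇒ p_{NetOne} = 173/3 + (1/3)p_{LinkUp}.
The game is symmetric, so in equilibrium p_{LinkUp} = p_{NetOne}: the reaction function gives (2/3)p_{NetOne} = 173/3, hence p_{NetOne} = 86.5.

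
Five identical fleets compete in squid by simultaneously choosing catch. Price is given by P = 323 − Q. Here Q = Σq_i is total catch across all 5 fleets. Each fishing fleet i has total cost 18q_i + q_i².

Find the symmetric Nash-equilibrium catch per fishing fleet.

38.125

A representative fishing fleet's profit is π_i = q_i(323 − Q) − 18q_i − q_i², with Q = q_i + Σ_{j≠i} q_j.
First-order condition: 305 − 4q_i − Σ_{j≠i} q_j = 0.
In a symmetric equilibrium every fishing fleet chooses the same q, so Σ_{j≠i} q_j = 4q. The condition becomes 305 − 8q = 0, giving q = 305/8 = 38.125.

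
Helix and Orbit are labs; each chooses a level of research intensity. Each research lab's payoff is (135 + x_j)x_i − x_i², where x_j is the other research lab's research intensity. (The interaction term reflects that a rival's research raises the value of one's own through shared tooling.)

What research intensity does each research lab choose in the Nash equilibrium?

Helix's payoff is (135 + x_O)x_H − x_H².
∂π/∂x_H = 135 + x_O − 2x_H = 0, so x_H = 67.5 + 0.5x_O.
The game is symmetric, so in equilibrium x_O = x_H: the reaction function gives 0.5x_H = 67.5, hence x_H = 135.

135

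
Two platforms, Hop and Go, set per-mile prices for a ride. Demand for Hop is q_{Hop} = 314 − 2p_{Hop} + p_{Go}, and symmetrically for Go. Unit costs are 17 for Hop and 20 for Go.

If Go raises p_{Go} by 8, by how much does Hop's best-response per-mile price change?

Hop's profit: π = (p_{Hop} − 17)(314 − 2p_{Hop} + p_{Go}).
∂π/∂p_{Hop} = 348 − 4p_{Hop} + p_{Go} = 0 ⇒ p_{Hop} = 87 + 0.25p_{Go}.
The reaction-function slope is 0.25, so an 8-unit rise in p_{Go} moves p_{Hop} by 0.25 × 8 = 2. Hop's best response rises — the actions are strategic complements.

2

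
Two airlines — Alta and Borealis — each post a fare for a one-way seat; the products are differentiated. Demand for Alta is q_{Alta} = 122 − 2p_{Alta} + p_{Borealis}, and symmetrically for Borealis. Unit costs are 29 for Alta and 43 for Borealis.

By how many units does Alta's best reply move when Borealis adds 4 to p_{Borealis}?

Alta's profit: π = (p_{Alta} − 29)(122 − 2p_{Alta} + p_{Borealis}).
∂π/∂p_{Alta} = 180 − 4p_{Alta} + p_{Borealis} = 0 ⇒ p_{Alta} = 45 + 0.25p_{Borealis}.
The reaction-function slope is 0.25, so a 4-unit rise in p_{Borealis} moves p_{Alta} by 0.25 × 4 = 1. Alta's best response rises — the actions are strategic complements.

1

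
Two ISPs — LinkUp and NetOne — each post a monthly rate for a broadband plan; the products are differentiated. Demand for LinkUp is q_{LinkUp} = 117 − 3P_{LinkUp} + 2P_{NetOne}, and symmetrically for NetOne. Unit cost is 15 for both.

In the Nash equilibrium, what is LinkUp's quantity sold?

LinkUp's profit: π = (P_{LinkUp} − 15)(117 − 3P_{LinkUp} + 2P_{NetOne}).
∂π/∂P_{LinkUp} = 162 − 6P_{LinkUp} + 2P_{NetOne} = 0 ⇒ P_{LinkUp} = 27 + (1/3)P_{NetOne}.
The game is symmetric, so in equilibrium P_{NetOne} = P_{LinkUp}: the reaction function gives (2/3)P_{LinkUp} = 27, hence P_{LinkUp} = 40.5.
q_{LinkUp} = 117 − 3·40.5 + 2·40.5 = 76.5.

76.5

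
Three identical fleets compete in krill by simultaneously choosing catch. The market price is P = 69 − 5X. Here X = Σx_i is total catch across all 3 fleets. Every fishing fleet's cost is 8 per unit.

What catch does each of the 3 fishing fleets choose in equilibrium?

A representative fishing fleet's profit is π_i = x_i(69 − 5X) − 8x_i, with X = x_i + Σ_{j≠i} x_j.
First-order condition: 61 − 10x_i − 5Σ_{j≠i} x_j = 0.
Imposing symmetry (x_j = x for all j) turns Σ_{j≠i} x_j into 2x, so 61 = 20x and x = 3.05.

3.05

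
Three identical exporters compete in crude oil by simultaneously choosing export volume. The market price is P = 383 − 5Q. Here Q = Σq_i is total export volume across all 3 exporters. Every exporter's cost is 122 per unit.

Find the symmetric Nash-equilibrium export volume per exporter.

A representative exporter's profit is π_i = q_i(383 − 5Q) − 122q_i, with Q = q_i + Σ_{j≠i} q_j.
First-order condition: 261 − 10q_i − 5Σ_{j≠i} q_j = 0.
In a symmetric equilibrium every exporter chooses the same q, so Σ_{j≠i} q_j = 2q. The condition becomes 261 − 20q = 0, giving q = 261/20 = 13.05.

13.05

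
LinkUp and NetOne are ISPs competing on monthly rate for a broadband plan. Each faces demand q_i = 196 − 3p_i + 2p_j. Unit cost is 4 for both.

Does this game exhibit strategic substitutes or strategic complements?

strategic complements

LinkUp's profit: π = (p_{LinkUp} − 4)(196 − 3p_{LinkUp} + 2p_{NetOne}).
∂π/∂p_{LinkUp} = 208 − 6p_{LinkUp} + 2p_{NetOne} = 0 ⇒ p_{LinkUp} = 104/3 + (1/3)p_{NetOne}.
The best-response slope dp_{LinkUp}/dp_{NetOne} = 1/3 > 0: the reaction function is upward-sloping, so the choices are strategic complements.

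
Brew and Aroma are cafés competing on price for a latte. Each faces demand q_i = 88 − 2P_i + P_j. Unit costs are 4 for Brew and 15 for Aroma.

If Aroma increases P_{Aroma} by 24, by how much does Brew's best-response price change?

Brew's profit: π = (P_{Brew} − 4)(88 − 2P_{Brew} + P_{Aroma}).
∂π/∂P_{Brew} = 96 − 4P_{Brew} + P_{Aroma} = 0 ⇒ P_{Brew} = 24 + 0.25P_{Aroma}.
The reaction-function slope is 0.25, so a 24-unit rise in P_{Aroma} moves P_{Brew} by 0.25 × 24 = 6. Brew's best response rises — the actions are strategic complements.

6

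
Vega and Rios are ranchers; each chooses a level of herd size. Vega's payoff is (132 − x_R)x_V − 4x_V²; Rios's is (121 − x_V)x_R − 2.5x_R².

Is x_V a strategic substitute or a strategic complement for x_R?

strategic substitutes

Expanding Vega's payoff: 132x_V − x_Rx_V − 4x_V².
∂π/∂x_V = 132 − x_R − 8x_V = 0, so x_V = 16.5 − 0.125x_R.
The best-response slope dx_V/dx_R = −0.125 < 0: the reaction function is downward-sloping, so the choices are strategic substitutes.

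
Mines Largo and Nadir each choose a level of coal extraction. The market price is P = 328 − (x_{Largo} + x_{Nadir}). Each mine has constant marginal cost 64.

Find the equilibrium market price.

152

Mine Largo's profit: π = x_{Largo}(328 − (x_{Largo} + x_{Nadir})) − 64x_{Largo}.
∂π/∂x_{Largo} = 264 − 2x_{Largo} − x_{Nadir} = 0, so x_{Largo} = 132 − 0.5x_{Nadir}.
The game is symmetric, so in equilibrium x_{Nadir} = x_{Largo}: the reaction function gives 1.5x_{Largo} = 132, hence x_{Largo} = 88.
Equilibrium price: P = 328 − 176 = 152.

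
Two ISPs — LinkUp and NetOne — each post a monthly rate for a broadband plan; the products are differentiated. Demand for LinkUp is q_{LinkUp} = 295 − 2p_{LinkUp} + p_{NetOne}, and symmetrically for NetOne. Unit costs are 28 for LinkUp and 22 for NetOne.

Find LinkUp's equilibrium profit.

LinkUp's profit: π = (p_{LinkUp} − 28)(295 − 2p_{LinkUp} + p_{NetOne}).
∂π/∂p_{LinkUp} = 351 − 4p_{LinkUp} + p_{NetOne} = 0 ⇒ p_{LinkUp} = 87.75 + 0.25p_{NetOne}.
Similarly p_{NetOne} = 84.75 + 0.25p_{LinkUp}.
Substituting the second reaction function into the first: p_{LinkUp} = 87.75 + 0.25(84.75 + 0.25p_{LinkUp}), which gives 0.9375p_{LinkUp} = 108.9375 ⇒ p_{LinkUp} = 116.2.
Then p_{NetOne} = 84.75 + 0.25·116.2 = 113.8.
q_{LinkUp} = 295 − 2·116.2 + 113.8 = 176.4.
Profit = (116.2 − 28)·176.4 = 15558.48.

15558.48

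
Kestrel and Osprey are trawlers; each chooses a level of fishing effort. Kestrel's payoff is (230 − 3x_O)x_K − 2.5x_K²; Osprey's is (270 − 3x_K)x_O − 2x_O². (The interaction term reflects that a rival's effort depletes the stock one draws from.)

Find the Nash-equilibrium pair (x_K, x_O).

10, 60

Expanding Kestrel's payoff: 230x_K − 3x_Ox_K − 2.5x_K².
∂π/∂x_K = 230 − 3x_O − 5x_K = 0, so x_K = 46 − 0.6x_O.
Likewise for Osprey: x_O = 67.5 − 0.75x_K.
Substituting the second reaction function into the first: x_K = 46 − 0.6(67.5 − 0.75x_K), which gives 0.55x_K = 5.5 ⇒ x_K = 10.
Then x_O = 67.5 − 0.75·10 = 60.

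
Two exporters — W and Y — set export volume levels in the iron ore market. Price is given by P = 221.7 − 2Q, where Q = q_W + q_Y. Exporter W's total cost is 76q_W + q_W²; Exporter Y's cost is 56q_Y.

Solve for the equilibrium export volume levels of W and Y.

12.57, 35.14

Exporter W's profit: π = q_W(221.7 − 2(q_W + q_Y)) − 76q_W − q_W².
∂π/∂q_W = 145.7 − 6q_W − 2q_Y = 0, so q_W = 1457/60 − (1/3)q_Y.
For Y: ∂π/∂q_Y = 165.7 − 4q_Y − 2q_W = 0 ⇒ q_Y = 41.425 − 0.5q_W.
Plugging q_Y into W's best response: q_W = 1457/60 − (1/3)(41.425 − 0.5q_W) ⇒ (5/6)q_W = 10.475, so q_W = 12.57.
Then q_Y = 41.425 − 0.5·12.57 = 35.14.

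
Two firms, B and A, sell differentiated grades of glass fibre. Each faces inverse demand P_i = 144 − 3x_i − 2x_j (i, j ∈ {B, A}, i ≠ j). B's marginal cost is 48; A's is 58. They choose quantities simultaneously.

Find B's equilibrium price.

85.875

Firm B's profit: π = x_B(144 − 3x_B − 2x_A) − 48x_B.
∂π/∂x_B = 96 − 6x_B − 2x_A = 0 ⇒ x_B = 16 − (1/3)x_A.
Similarly x_A = 43/3 − (1/3)x_B.
Substituting the second reaction function into the first: x_B = 16 − (1/3)(43/3 − (1/3)x_B), which gives (8/9)x_B = 101/9 ⇒ x_B = 12.625.
Then x_A = 43/3 − (1/3)·12.625 = 10.125.
P_B = 144 − 3·12.625 − 2·10.125 = 85.875.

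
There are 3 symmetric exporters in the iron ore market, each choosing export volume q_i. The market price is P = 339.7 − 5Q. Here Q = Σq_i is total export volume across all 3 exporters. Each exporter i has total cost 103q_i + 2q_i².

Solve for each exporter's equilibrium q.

9.8625

A representative exporter's profit is π_i = q_i(339.7 − 5Q) − 103q_i − 2q_i², with Q = q_i + Σ_{j≠i} q_j.
First-order condition: 236.7 − 14q_i − 5Σ_{j≠i} q_j = 0.
In a symmetric equilibrium every exporter chooses the same q, so Σ_{j≠i} q_j = 2q. The condition becomes 236.7 − 24q = 0, giving q = 236.7/24 = 9.8625.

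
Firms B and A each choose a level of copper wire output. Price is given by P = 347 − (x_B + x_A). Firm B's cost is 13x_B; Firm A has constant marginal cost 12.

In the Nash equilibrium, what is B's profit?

Firm B's profit: π = x_B(347 − (x_B + x_A)) − 13x_B.
∂π/∂x_B = 334 − 2x_B − x_A = 0, so x_B = 167 − 0.5x_A.
By the same steps for A: x_A = 167.5 − 0.5x_B.
Substituting the second reaction function into the first: x_B = 167 − 0.5(167.5 − 0.5x_B), which gives 0.75x_B = 83.25 ⇒ x_B = 111.
Then x_A = 167.5 − 0.5·111 = 112.
Price P = 347 − 223 = 124.
B's profit: (124 − 13)·111 = 12321.

12321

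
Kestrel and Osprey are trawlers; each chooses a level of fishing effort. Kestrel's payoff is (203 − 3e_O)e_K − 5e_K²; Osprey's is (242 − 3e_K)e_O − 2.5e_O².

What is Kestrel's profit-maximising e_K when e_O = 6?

18.5

Expanding Kestrel's payoff: 203e_K − 3e_Oe_K − 5e_K².
∂π/∂e_K = 203 − 3e_O − 10e_K = 0, so e_K = 20.3 − 0.3e_O.
At e_O = 6: e_K = 20.3 − 0.3·6 = 18.5.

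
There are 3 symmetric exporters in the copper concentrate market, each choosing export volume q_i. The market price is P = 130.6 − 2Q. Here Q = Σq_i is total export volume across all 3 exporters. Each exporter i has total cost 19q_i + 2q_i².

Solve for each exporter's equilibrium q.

9.3

A representative exporter's profit is π_i = q_i(130.6 − 2Q) − 19q_i − 2q_i², with Q = q_i + Σ_{j≠i} q_j.
First-order condition: 111.6 − 8q_i − 2Σ_{j≠i} q_j = 0.
With identical exporters, set every q_j = q: then 111.6 − 8q − 4q = 0, i.e. q = 111.6/12 = 9.3.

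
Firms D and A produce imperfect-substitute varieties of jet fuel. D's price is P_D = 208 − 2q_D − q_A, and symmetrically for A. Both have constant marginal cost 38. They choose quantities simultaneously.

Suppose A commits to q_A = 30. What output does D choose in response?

Firm D's profit: π = q_D(208 − 2q_D − q_A) − 38q_D.
∂π/∂q_D = 170 − 4q_D − q_A = 0 ⇒ q_D = 42.5 − 0.25q_A.
At q_A = 30: q_D = 42.5 − 0.25·30 = 35.

35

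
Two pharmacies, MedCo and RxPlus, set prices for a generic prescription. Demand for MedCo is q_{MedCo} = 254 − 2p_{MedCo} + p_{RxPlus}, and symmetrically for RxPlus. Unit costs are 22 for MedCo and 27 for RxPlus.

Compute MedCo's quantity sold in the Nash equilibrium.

156

MedCo's profit: π = (p_{MedCo} − 22)(254 − 2p_{MedCo} + p_{RxPlus}).
∂π/∂p_{MedCo} = 298 − 4p_{MedCo} + p_{RxPlus} = 0 ⇒ p_{MedCo} = 74.5 + 0.25p_{RxPlus}.
Similarly p_{RxPlus} = 77 + 0.25p_{MedCo}.
Plugging p_{RxPlus} into MedCo's best response: p_{MedCo} = 74.5 + 0.25(77 + 0.25p_{MedCo}) ⇒ 0.9375p_{MedCo} = 93.75, so p_{MedCo} = 100.
Then p_{RxPlus} = 77 + 0.25·100 = 102.
q_{MedCo} = 254 − 2·100 + 102 = 156.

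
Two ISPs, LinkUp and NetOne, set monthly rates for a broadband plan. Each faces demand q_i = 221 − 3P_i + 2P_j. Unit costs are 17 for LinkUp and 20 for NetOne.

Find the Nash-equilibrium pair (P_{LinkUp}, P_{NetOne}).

LinkUp's profit: π = (P_{LinkUp} − 17)(221 − 3P_{LinkUp} + 2P_{NetOne}).
∂π/∂P_{LinkUp} = 272 − 6P_{LinkUp} + 2P_{NetOne} = 0 ⇒ P_{LinkUp} = 136/3 + (1/3)P_{NetOne}.
Similarly P_{NetOne} = 281/6 + (1/3)P_{LinkUp}.
Plugging P_{NetOne} into LinkUp's best response: P_{LinkUp} = 136/3 + (1/3)(281/6 + (1/3)P_{LinkUp}) ⇒ (8/9)P_{LinkUp} = 1097/18, so P_{LinkUp} = 68.5625.
Then P_{NetOne} = 281/6 + (1/3)·68.5625 = 69.6875.

68.5625, 69.6875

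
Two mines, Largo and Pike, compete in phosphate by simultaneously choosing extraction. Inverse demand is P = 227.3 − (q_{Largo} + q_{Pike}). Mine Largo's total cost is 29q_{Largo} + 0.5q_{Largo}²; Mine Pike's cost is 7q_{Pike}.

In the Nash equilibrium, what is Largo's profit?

1864.9014

Mine Largo's profit: π = q_{Largo}(227.3 − (q_{Largo} + q_{Pike})) − 29q_{Largo} − 0.5q_{Largo}².
∂π/∂q_{Largo} = 198.3 − 3q_{Largo} − q_{Pike} = 0, so q_{Largo} = 66.1 − (1/3)q_{Pike}.
For Pike: ∂π/∂q_{Pike} = 220.3 − 2q_{Pike} − q_{Largo} = 0 ⇒ q_{Pike} = 110.15 − 0.5q_{Largo}.
Solving the two reaction functions simultaneously: (1 − (−1/3)(−0.5))q_{Largo} = 66.1 − (1/3)·110.15, so (5/6)q_{Largo} = 1763/60 and q_{Largo} = 35.26.
Then q_{Pike} = 110.15 − 0.5·35.26 = 92.52.
Price P = 227.3 − 127.78 = 99.52.
Largo's profit: (99.52 − 29)·35.26 − 0.5(35.26)² = 1864.9014.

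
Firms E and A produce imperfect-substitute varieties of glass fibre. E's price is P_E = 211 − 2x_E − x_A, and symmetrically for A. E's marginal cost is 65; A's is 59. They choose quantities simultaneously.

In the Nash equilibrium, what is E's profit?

1658.88

Firm E's profit: π = x_E(211 − 2x_E − x_A) − 65x_E.
∂π/∂x_E = 146 − 4x_E − x_A = 0 ⇒ x_E = 36.5 − 0.25x_A.
Similarly x_A = 38 − 0.25x_E.
Solving the two reaction functions simultaneously: (1 − (−0.25)(−0.25))x_E = 36.5 − 0.25·38, so 0.9375x_E = 27 and x_E = 28.8.
Then x_A = 38 − 0.25·28.8 = 30.8.
P_E = 211 − 2·28.8 − 30.8 = 122.6.
Profit = (122.6 − 65)·28.8 = 1658.88.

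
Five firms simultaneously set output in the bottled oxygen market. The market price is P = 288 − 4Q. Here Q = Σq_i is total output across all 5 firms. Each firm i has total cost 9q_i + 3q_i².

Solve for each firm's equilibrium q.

9.3

A representative firm's profit is π_i = q_i(288 − 4Q) − 9q_i − 3q_i², with Q = q_i + Σ_{j≠i} q_j.
First-order condition: 279 − 14q_i − 4Σ_{j≠i} q_j = 0.
In a symmetric equilibrium every firm chooses the same q, so Σ_{j≠i} q_j = 4q. The condition becomes 279 − 30q = 0, giving q = 279/30 = 9.3.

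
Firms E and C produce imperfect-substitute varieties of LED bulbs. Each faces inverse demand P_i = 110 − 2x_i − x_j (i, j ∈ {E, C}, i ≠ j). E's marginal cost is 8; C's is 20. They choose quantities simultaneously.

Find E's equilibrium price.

Firm E's profit: π = x_E(110 − 2x_E − x_C) − 8x_E.
∂π/∂x_E = 102 − 4x_E − x_C = 0 ⇒ x_E = 25.5 − 0.25x_C.
Similarly x_C = 22.5 − 0.25x_E.
Substituting the second reaction function into the first: x_E = 25.5 − 0.25(22.5 − 0.25x_E), which gives 0.9375x_E = 19.875 ⇒ x_E = 21.2.
Then x_C = 22.5 − 0.25·21.2 = 17.2.
P_E = 110 − 2·21.2 − 17.2 = 50.4.

50.4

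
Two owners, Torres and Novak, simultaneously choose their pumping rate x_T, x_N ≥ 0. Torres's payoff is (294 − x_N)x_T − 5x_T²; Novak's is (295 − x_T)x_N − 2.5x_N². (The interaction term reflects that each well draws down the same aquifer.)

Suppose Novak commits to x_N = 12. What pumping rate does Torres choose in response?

Expanding Torres's payoff: 294x_T − x_Nx_T − 5x_T².
∂π/∂x_T = 294 − x_N − 10x_T = 0, so x_T = 29.4 − 0.1x_N.
At x_N = 12: x_T = 29.4 − 0.1·12 = 28.2.

28.2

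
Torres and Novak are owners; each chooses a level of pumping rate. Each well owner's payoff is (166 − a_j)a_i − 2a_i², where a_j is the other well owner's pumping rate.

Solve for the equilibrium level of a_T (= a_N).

33.2

Torres's payoff is (166 − a_N)a_T − 2a_T².
∂π/∂a_T = 166 − a_N − 4a_T = 0, so a_T = 41.5 − 0.25a_N.
Setting a_T = a_N in the reaction function: a_T = 41.5 − 0.25a_T, so a_T = 41.5 / 1.25 = 33.2.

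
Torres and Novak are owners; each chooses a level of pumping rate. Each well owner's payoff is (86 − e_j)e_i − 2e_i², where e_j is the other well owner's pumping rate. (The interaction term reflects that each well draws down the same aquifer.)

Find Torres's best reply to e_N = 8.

Torres's payoff is (86 − e_N)e_T − 2e_T².
∂π/∂e_T = 86 − e_N − 4e_T = 0, so e_T = 21.5 − 0.25e_N.
At e_N = 8: e_T = 21.5 − 0.25·8 = 19.5.

19.5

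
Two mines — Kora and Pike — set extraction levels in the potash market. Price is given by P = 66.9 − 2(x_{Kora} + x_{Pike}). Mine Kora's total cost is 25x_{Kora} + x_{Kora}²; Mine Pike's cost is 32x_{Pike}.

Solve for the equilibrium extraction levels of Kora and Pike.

4.89, 6.28

Mine Kora's profit: π = x_{Kora}(66.9 − 2(x_{Kora} + x_{Pike})) − 25x_{Kora} − x_{Kora}².
∂π/∂x_{Kora} = 41.9 − 6x_{Kora} − 2x_{Pike} = 0, so x_{Kora} = 419/60 − (1/3)x_{Pike}.
For Pike: ∂π/∂x_{Pike} = 34.9 − 4x_{Pike} − 2x_{Kora} = 0 ⇒ x_{Pike} = 8.725 − 0.5x_{Kora}.
Substituting the second reaction function into the first: x_{Kora} = 419/60 − (1/3)(8.725 − 0.5x_{Kora}), which gives (5/6)x_{Kora} = 4.075 ⇒ x_{Kora} = 4.89.
Then x_{Pike} = 8.725 − 0.5·4.89 = 6.28.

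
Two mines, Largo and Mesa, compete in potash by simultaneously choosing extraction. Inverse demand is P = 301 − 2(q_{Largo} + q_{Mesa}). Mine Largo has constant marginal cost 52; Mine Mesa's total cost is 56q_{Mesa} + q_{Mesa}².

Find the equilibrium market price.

152.4

Mine Largo's profit: π = q_{Largo}(301 − 2(q_{Largo} + q_{Mesa})) − 52q_{Largo}.
∂π/∂q_{Largo} = 249 − 4q_{Largo} − 2q_{Mesa} = 0, so q_{Largo} = 62.25 − 0.5q_{Mesa}.
For Mesa: ∂π/∂q_{Mesa} = 245 − 6q_{Mesa} − 2q_{Largo} = 0 ⇒ q_{Mesa} = 245/6 − (1/3)q_{Largo}.
Solving the two reaction functions simultaneously: (1 − (−0.5)(−1/3))q_{Largo} = 62.25 − 0.5·(245/6), so (5/6)q_{Largo} = 251/6 and q_{Largo} = 50.2.
Then q_{Mesa} = 245/6 − (1/3)·50.2 = 24.1.
Equilibrium price: P = 301 − 2·74.3 = 152.4.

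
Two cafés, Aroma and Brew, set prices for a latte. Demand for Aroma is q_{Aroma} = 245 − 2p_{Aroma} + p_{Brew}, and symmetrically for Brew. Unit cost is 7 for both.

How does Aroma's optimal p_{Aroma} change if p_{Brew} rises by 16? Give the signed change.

Aroma's profit: π = (p_{Aroma} − 7)(245 − 2p_{Aroma} + p_{Brew}).
∂π/∂p_{Aroma} = 259 − 4p_{Aroma} + p_{Brew} = 0 ⇒ p_{Aroma} = 64.75 + 0.25p_{Brew}.
The reaction-function slope is 0.25, so a 16-unit rise in p_{Brew} moves p_{Aroma} by 0.25 × 16 = 4. Aroma's best response rises — the actions are strategic complements.

4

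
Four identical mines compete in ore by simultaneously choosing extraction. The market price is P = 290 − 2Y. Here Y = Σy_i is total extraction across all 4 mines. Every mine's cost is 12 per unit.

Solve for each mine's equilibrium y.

A representative mine's profit is π_i = y_i(290 − 2Y) − 12y_i, with Y = y_i + Σ_{j≠i} y_j.
First-order condition: 278 − 4y_i − 2Σ_{j≠i} y_j = 0.
With identical mines, set every y_j = y: then 278 − 4y − 6y = 0, i.e. y = 278/10 = 27.8.

27.8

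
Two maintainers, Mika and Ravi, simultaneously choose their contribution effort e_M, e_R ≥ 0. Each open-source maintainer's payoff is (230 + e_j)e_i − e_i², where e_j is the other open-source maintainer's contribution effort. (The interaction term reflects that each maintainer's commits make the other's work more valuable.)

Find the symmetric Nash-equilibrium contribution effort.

230

Mika's payoff is (230 + e_R)e_M − e_M².
∂π/∂e_M = 230 + e_R − 2e_M = 0, so e_M = 115 + 0.5e_R.
Setting e_M = e_R in the reaction function: e_M = 115 + 0.5e_M, so e_M = 115 / 0.5 = 230.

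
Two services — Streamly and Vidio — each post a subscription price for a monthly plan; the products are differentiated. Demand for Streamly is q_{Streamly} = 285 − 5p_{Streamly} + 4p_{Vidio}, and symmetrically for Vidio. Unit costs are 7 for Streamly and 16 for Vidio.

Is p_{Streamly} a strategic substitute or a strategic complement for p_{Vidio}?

strategic complements

Streamly's profit: π = (p_{Streamly} − 7)(285 − 5p_{Streamly} + 4p_{Vidio}).
∂π/∂p_{Streamly} = 320 − 10p_{Streamly} + 4p_{Vidio} = 0 ⇒ p_{Streamly} = 32 + 0.4p_{Vidio}.
The best-response slope dp_{Streamly}/dp_{Vidio} = 0.4 > 0: the reaction function is upward-sloping, so the choices are strategic complements.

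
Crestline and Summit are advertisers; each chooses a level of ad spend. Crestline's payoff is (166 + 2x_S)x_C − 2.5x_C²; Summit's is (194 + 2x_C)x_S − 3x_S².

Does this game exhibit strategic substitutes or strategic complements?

Expanding Crestline's payoff: 166x_C + 2x_Sx_C − 2.5x_C².
∂π/∂x_C = 166 + 2x_S − 5x_C = 0, so x_C = 33.2 + 0.4x_S.
The best-response slope dx_C/dx_S = 0.4 > 0: the reaction function is upward-sloping, so the choices are strategic complements.

strategic complements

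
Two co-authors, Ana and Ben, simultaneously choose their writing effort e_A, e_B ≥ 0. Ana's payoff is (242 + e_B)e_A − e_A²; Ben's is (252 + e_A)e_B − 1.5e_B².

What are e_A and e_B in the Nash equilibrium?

Expanding Ana's payoff: 242e_A + e_Be_A − e_A².
∂π/∂e_A = 242 + e_B − 2e_A = 0, so e_A = 121 + 0.5e_B.
Likewise for Ben: e_B = 84 + (1/3)e_A.
Solving the two reaction functions simultaneously: (1 − (0.5)(1/3))e_A = 121 + 0.5·84, so (5/6)e_A = 163 and e_A = 195.6.
Then e_B = 84 + (1/3)·195.6 = 149.2.

195.6, 149.2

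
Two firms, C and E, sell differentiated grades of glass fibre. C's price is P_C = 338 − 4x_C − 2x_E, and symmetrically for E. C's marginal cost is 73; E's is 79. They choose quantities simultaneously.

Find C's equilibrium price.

179.8

Firm C's profit: π = x_C(338 − 4x_C − 2x_E) − 73x_C.
∂π/∂x_C = 265 − 8x_C − 2x_E = 0 ⇒ x_C = 33.125 − 0.25x_E.
Similarly x_E = 32.375 − 0.25x_C.
Substituting the second reaction function into the first: x_C = 33.125 − 0.25(32.375 − 0.25x_C), which gives 0.9375x_C = 801/32 ⇒ x_C = 26.7.
Then x_E = 32.375 − 0.25·26.7 = 25.7.
P_C = 338 − 4·26.7 − 2·25.7 = 179.8.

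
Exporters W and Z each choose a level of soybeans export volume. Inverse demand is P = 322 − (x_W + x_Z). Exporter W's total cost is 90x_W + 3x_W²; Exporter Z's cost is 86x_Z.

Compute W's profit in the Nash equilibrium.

924.16

Exporter W's profit: π = x_W(322 − (x_W + x_Z)) − 90x_W − 3x_W².
∂π/∂x_W = 232 − 8x_W − x_Z = 0, so x_W = 29 − 0.125x_Z.
For Z: ∂π/∂x_Z = 236 − 2x_Z − x_W = 0 ⇒ x_Z = 118 − 0.5x_W.
Plugging x_Z into W's best response: x_W = 29 − 0.125(118 − 0.5x_W) ⇒ 0.9375x_W = 14.25, so x_W = 15.2.
Then x_Z = 118 − 0.5·15.2 = 110.4.
Price P = 322 − 125.6 = 196.4.
W's profit: (196.4 − 90)·15.2 − 3(15.2)² = 924.16.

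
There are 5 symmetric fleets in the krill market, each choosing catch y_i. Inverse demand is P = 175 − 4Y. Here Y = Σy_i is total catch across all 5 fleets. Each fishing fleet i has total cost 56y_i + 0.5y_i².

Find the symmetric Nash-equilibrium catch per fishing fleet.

A representative fishing fleet's profit is π_i = y_i(175 − 4Y) − 56y_i − 0.5y_i², with Y = y_i + Σ_{j≠i} y_j.
First-order condition: 119 − 9y_i − 4Σ_{j≠i} y_j = 0.
With identical fishing fleets, set every y_j = y: then 119 − 9y − 16y = 0, i.e. y = 119/25 = 4.76.

4.76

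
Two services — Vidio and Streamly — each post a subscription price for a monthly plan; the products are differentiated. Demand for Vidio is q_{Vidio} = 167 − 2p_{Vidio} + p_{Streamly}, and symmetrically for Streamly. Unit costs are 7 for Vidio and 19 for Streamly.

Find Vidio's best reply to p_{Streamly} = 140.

Vidio's profit: π = (p_{Vidio} − 7)(167 − 2p_{Vidio} + p_{Streamly}).
∂π/∂p_{Vidio} = 181 − 4p_{Vidio} + p_{Streamly} = 0 ⇒ p_{Vidio} = 45.25 + 0.25p_{Streamly}.
At p_{Streamly} = 140: p_{Vidio} = 45.25 + 0.25·140 = 80.25.

80.25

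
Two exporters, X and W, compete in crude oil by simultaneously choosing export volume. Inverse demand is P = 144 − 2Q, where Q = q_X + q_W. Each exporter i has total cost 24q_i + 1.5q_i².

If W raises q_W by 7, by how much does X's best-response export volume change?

-2

Exporter X's profit: π = q_X(144 − 2(q_X + q_W)) − 24q_X − 1.5q_X².
∂π/∂q_X = 120 − 7q_X − 2q_W = 0, so q_X = 120/7 − (2/7)q_W.
The reaction-function slope is −2/7, so a 7-unit rise in q_W moves q_X by −2/7 × 7 = −2. X's best response falls — the actions are strategic substitutes.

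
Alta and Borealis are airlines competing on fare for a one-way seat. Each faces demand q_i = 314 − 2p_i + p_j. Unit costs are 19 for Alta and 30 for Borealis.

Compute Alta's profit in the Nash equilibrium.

19920.08

Alta's profit: π = (p_{Alta} − 19)(314 − 2p_{Alta} + p_{Borealis}).
∂π/∂p_{Alta} = 352 − 4p_{Alta} + p_{Borealis} = 0 ⇒ p_{Alta} = 88 + 0.25p_{Borealis}.
Similarly p_{Borealis} = 93.5 + 0.25p_{Alta}.
Solving the two reaction functions simultaneously: (1 − (0.25)(0.25))p_{Alta} = 88 + 0.25·93.5, so 0.9375p_{Alta} = 111.375 and p_{Alta} = 118.8.
Then p_{Borealis} = 93.5 + 0.25·118.8 = 123.2.
q_{Alta} = 314 − 2·118.8 + 123.2 = 199.6.
Profit = (118.8 − 19)·199.6 = 19920.08.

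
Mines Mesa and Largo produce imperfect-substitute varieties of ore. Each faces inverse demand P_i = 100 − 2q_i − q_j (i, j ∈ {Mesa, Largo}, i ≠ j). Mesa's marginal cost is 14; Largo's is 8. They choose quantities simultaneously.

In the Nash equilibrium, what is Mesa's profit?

564.48

Mine Mesa's profit: π = q_{Mesa}(100 − 2q_{Mesa} − q_{Largo}) − 14q_{Mesa}.
∂π/∂q_{Mesa} = 86 − 4q_{Mesa} − q_{Largo} = 0 ⇒ q_{Mesa} = 21.5 − 0.25q_{Largo}.
Similarly q_{Largo} = 23 − 0.25q_{Mesa}.
Plugging q_{Largo} into Mesa's best response: q_{Mesa} = 21.5 − 0.25(23 − 0.25q_{Mesa}) ⇒ 0.9375q_{Mesa} = 15.75, so q_{Mesa} = 16.8.
Then q_{Largo} = 23 − 0.25·16.8 = 18.8.
P_{Mesa} = 100 − 2·16.8 − 18.8 = 47.6.
Profit = (47.6 − 14)·16.8 = 564.48.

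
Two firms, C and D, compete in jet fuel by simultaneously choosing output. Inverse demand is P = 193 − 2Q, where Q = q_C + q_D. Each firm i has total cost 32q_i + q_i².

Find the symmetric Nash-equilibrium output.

20.125

Firm C's profit: π = q_C(193 − 2(q_C + q_D)) − 32q_C − q_C².
∂π/∂q_C = 161 − 6q_C − 2q_D = 0, so q_C = 161/6 − (1/3)q_D.
The game is symmetric, so in equilibrium q_D = q_C: the reaction function gives (4/3)q_C = 161/6, hence q_C = 20.125.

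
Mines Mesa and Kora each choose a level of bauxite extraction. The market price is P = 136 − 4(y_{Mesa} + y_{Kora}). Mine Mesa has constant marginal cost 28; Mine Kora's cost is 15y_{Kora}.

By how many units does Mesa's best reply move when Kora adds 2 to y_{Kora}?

Mine Mesa's profit: π = y_{Mesa}(136 − 4(y_{Mesa} + y_{Kora})) − 28y_{Mesa}.
∂π/∂y_{Mesa} = 108 − 8y_{Mesa} − 4y_{Kora} = 0, so y_{Mesa} = 13.5 − 0.5y_{Kora}.
The reaction-function slope is −0.5, so a 2-unit rise in y_{Kora} moves y_{Mesa} by −0.5 × 2 = −1. Mesa's best response falls — the actions are strategic substitutes.

-1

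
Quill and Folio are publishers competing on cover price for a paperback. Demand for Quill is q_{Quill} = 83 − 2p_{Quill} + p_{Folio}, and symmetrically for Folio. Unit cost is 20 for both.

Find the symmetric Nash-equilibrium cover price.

Quill's profit: π = (p_{Quill} − 20)(83 − 2p_{Quill} + p_{Folio}).
∂π/∂p_{Quill} = 123 − 4p_{Quill} + p_{Folio} = 0 ⇒ p_{Quill} = 30.75 + 0.25p_{Folio}.
By symmetry p_{Folio} = p_{Quill}; substituting into the reaction function, 0.75p_{Quill} = 30.75 and p_{Quill} = 41.

41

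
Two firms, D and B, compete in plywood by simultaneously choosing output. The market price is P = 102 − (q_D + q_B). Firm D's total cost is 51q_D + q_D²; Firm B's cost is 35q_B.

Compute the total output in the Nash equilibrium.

Firm D's profit: π = q_D(102 − (q_D + q_B)) − 51q_D − q_D².
∂π/∂q_D = 51 − 4q_D − q_B = 0, so q_D = 12.75 − 0.25q_B.
For B: ∂π/∂q_B = 67 − 2q_B − q_D = 0 ⇒ q_B = 33.5 − 0.5q_D.
Plugging q_B into D's best response: q_D = 12.75 − 0.25(33.5 − 0.5q_D) ⇒ 0.875q_D = 4.375, so q_D = 5.
Then q_B = 33.5 − 0.5·5 = 31.
Total output: 5 + 31 = 36.

36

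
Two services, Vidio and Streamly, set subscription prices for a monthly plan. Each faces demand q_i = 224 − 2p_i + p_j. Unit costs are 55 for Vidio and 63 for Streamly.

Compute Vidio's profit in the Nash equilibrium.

Vidio's profit: π = (p_{Vidio} − 55)(224 − 2p_{Vidio} + p_{Streamly}).
∂π/∂p_{Vidio} = 334 − 4p_{Vidio} + p_{Streamly} = 0 ⇒ p_{Vidio} = 83.5 + 0.25p_{Streamly}.
Similarly p_{Streamly} = 87.5 + 0.25p_{Vidio}.
Plugging p_{Streamly} into Vidio's best response: p_{Vidio} = 83.5 + 0.25(87.5 + 0.25p_{Vidio}) ⇒ 0.9375p_{Vidio} = 105.375, so p_{Vidio} = 112.4.
Then p_{Streamly} = 87.5 + 0.25·112.4 = 115.6.
q_{Vidio} = 224 − 2·112.4 + 115.6 = 114.8.
Profit = (112.4 − 55)·114.8 = 6589.52.

6589.52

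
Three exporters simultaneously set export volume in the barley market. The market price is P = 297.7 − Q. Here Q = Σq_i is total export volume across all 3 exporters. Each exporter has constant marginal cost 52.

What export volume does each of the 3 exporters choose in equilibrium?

61.425

A representative exporter's profit is π_i = q_i(297.7 − Q) − 52q_i, with Q = q_i + Σ_{j≠i} q_j.
First-order condition: 245.7 − 2q_i − Σ_{j≠i} q_j = 0.
Imposing symmetry (q_j = q for all j) turns Σ_{j≠i} q_j into 2q, so 245.7 = 4q and q = 61.425.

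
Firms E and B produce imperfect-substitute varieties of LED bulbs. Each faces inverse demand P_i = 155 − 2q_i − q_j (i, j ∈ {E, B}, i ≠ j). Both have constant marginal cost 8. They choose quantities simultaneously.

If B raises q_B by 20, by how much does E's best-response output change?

-5

Firm E's profit: π = q_E(155 − 2q_E − q_B) − 8q_E.
∂π/∂q_E = 147 − 4q_E − q_B = 0 ⇒ q_E = 36.75 − 0.25q_B.
The reaction-function slope is −0.25, so a 20-unit rise in q_B moves q_E by −0.25 × 20 = −5. E's best response falls — the actions are strategic substitutes.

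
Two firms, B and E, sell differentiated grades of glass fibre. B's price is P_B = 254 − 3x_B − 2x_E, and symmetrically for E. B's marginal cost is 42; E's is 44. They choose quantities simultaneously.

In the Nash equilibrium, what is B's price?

Firm B's profit: π = x_B(254 − 3x_B − 2x_E) − 42x_B.
∂π/∂x_B = 212 − 6x_B − 2x_E = 0 ⇒ x_B = 106/3 − (1/3)x_E.
Similarly x_E = 35 − (1/3)x_B.
Substituting the second reaction function into the first: x_B = 106/3 − (1/3)(35 − (1/3)x_B), which gives (8/9)x_B = 71/3 ⇒ x_B = 26.625.
Then x_E = 35 − (1/3)·26.625 = 26.125.
P_B = 254 − 3·26.625 − 2·26.125 = 121.875.

121.875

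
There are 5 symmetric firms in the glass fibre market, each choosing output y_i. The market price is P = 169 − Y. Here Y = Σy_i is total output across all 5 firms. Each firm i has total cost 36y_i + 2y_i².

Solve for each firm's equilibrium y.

13.3

A representative firm's profit is π_i = y_i(169 − Y) − 36y_i − 2y_i², with Y = y_i + Σ_{j≠i} y_j.
First-order condition: 133 − 6y_i − Σ_{j≠i} y_j = 0.
Imposing symmetry (y_j = y for all j) turns Σ_{j≠i} y_j into 4y, so 133 = 10y and y = 13.3.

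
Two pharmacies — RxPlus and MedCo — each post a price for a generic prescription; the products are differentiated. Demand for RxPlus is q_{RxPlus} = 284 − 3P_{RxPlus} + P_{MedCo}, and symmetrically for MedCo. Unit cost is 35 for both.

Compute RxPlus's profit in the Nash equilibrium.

5495.52

RxPlus's profit: π = (P_{RxPlus} − 35)(284 − 3P_{RxPlus} + P_{MedCo}).
∂π/∂P_{RxPlus} = 389 − 6P_{RxPlus} + P_{MedCo} = 0 ⇒ P_{RxPlus} = 389/6 + (1/6)P_{MedCo}.
By symmetry P_{MedCo} = P_{RxPlus}; substituting into the reaction function, (5/6)P_{RxPlus} = 389/6 and P_{RxPlus} = 77.8.
q_{RxPlus} = 284 − 3·77.8 + 77.8 = 128.4.
Profit = (77.8 − 35)·128.4 = 5495.52.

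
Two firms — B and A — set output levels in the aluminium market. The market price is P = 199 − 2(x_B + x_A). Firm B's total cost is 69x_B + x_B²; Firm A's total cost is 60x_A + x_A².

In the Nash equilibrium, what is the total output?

33.625

Firm B's profit: π = x_B(199 − 2(x_B + x_A)) − 69x_B − x_B².
∂π/∂x_B = 130 − 6x_B − 2x_A = 0, so x_B = 65/3 − (1/3)x_A.
By the same steps for A: x_A = 139/6 − (1/3)x_B.
Substituting the second reaction function into the first: x_B = 65/3 − (1/3)(139/6 − (1/3)x_B), which gives (8/9)x_B = 251/18 ⇒ x_B = 15.6875.
Then x_A = 139/6 − (1/3)·15.6875 = 17.9375.
Total output: 15.6875 + 17.9375 = 33.625.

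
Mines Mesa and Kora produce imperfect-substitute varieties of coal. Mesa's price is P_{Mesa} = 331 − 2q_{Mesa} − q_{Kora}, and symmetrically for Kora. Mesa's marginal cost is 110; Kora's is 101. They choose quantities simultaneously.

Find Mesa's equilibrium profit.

Mine Mesa's profit: π = q_{Mesa}(331 − 2q_{Mesa} − q_{Kora}) − 110q_{Mesa}.
∂π/∂q_{Mesa} = 221 − 4q_{Mesa} − q_{Kora} = 0 ⇒ q_{Mesa} = 55.25 − 0.25q_{Kora}.
Similarly q_{Kora} = 57.5 − 0.25q_{Mesa}.
Plugging q_{Kora} into Mesa's best response: q_{Mesa} = 55.25 − 0.25(57.5 − 0.25q_{Mesa}) ⇒ 0.9375q_{Mesa} = 40.875, so q_{Mesa} = 43.6.
Then q_{Kora} = 57.5 − 0.25·43.6 = 46.6.
P_{Mesa} = 331 − 2·43.6 − 46.6 = 197.2.
Profit = (197.2 − 110)·43.6 = 3801.92.

3801.92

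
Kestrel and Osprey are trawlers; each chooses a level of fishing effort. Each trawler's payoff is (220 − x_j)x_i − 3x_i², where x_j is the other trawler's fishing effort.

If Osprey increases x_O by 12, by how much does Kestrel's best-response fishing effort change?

-2

Kestrel's payoff is (220 − x_O)x_K − 3x_K².
∂π/∂x_K = 220 − x_O − 6x_K = 0, so x_K = 110/3 − (1/6)x_O.
The reaction-function slope is −1/6, so a 12-unit rise in x_O moves x_K by −1/6 × 12 = −2. Kestrel's best response falls — the actions are strategic substitutes.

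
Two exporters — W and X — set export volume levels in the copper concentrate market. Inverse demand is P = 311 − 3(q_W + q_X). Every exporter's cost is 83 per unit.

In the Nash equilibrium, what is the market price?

159

Exporter W's profit: π = q_W(311 − 3(q_W + q_X)) − 83q_W.
∂π/∂q_W = 228 − 6q_W − 3q_X = 0, so q_W = 38 − 0.5q_X.
By symmetry q_X = q_W; substituting into the reaction function, 1.5q_W = 38 and q_W = 76/3.
Equilibrium price: P = 311 − 3·(152/3) = 159.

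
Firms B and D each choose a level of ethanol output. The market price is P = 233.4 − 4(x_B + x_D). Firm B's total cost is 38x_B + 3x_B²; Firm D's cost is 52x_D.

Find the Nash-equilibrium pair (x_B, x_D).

8.725, 18.3125

Firm B's profit: π = x_B(233.4 − 4(x_B + x_D)) − 38x_B − 3x_B².
∂π/∂x_B = 195.4 − 14x_B − 4x_D = 0, so x_B = 977/70 − (2/7)x_D.
For D: ∂π/∂x_D = 181.4 − 8x_D − 4x_B = 0 ⇒ x_D = 22.675 − 0.5x_B.
Solving the two reaction functions simultaneously: (1 − (−2/7)(−0.5))x_B = 977/70 − (2/7)·22.675, so (6/7)x_B = 1047/140 and x_B = 8.725.
Then x_D = 22.675 − 0.5·8.725 = 18.3125.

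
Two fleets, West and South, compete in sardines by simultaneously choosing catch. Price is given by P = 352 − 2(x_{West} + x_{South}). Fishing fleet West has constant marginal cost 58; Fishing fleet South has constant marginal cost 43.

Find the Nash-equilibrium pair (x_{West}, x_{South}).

46.5, 54

Fishing fleet West's profit: π = x_{West}(352 − 2(x_{West} + x_{South})) − 58x_{West}.
∂π/∂x_{West} = 294 − 4x_{West} − 2x_{South} = 0, so x_{West} = 73.5 − 0.5x_{South}.
By the same steps for South: x_{South} = 77.25 − 0.5x_{West}.
Plugging x_{South} into West's best response: x_{West} = 73.5 − 0.5(77.25 − 0.5x_{West}) ⇒ 0.75x_{West} = 34.875, so x_{West} = 46.5.
Then x_{South} = 77.25 − 0.5·46.5 = 54.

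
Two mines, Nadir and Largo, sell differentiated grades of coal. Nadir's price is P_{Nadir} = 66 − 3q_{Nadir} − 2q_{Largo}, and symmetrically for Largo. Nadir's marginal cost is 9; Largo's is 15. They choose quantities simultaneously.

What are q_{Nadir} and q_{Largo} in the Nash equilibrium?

7.5, 6

Mine Nadir's profit: π = q_{Nadir}(66 − 3q_{Nadir} − 2q_{Largo}) − 9q_{Nadir}.
∂π/∂q_{Nadir} = 57 − 6q_{Nadir} − 2q_{Largo} = 0 ⇒ q_{Nadir} = 9.5 − (1/3)q_{Largo}.
Similarly q_{Largo} = 8.5 − (1/3)q_{Nadir}.
Substituting the second reaction function into the first: q_{Nadir} = 9.5 − (1/3)(8.5 − (1/3)q_{Nadir}), which gives (8/9)q_{Nadir} = 20/3 ⇒ q_{Nadir} = 7.5.
Then q_{Largo} = 8.5 − (1/3)·7.5 = 6.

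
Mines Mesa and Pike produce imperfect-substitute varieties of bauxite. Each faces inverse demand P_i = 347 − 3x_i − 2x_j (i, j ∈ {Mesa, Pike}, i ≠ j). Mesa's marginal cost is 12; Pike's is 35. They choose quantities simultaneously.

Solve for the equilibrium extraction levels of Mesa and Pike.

43.3125, 37.5625

Mine Mesa's profit: π = x_{Mesa}(347 − 3x_{Mesa} − 2x_{Pike}) − 12x_{Mesa}.
∂π/∂x_{Mesa} = 335 − 6x_{Mesa} − 2x_{Pike} = 0 ⇒ x_{Mesa} = 335/6 − (1/3)x_{Pike}.
Similarly x_{Pike} = 52 − (1/3)x_{Mesa}.
Substituting the second reaction function into the first: x_{Mesa} = 335/6 − (1/3)(52 − (1/3)x_{Mesa}), which gives (8/9)x_{Mesa} = 38.5 ⇒ x_{Mesa} = 43.3125.
Then x_{Pike} = 52 − (1/3)·43.3125 = 37.5625.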